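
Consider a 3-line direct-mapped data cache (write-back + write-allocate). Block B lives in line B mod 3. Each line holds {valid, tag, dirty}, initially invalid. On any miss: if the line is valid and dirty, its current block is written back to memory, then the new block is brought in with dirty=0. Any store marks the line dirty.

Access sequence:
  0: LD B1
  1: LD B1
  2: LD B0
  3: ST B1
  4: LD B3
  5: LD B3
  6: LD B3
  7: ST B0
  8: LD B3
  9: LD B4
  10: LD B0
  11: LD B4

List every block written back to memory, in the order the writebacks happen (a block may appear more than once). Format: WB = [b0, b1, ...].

WB = [0, 1]

  0 | R B1 → L1 miss [-]
  1 | R B1 → L1 hit [-]
  2 | R B0 → L0 miss [-]
  3 | W B1 → L1 hit [D]
  4 | R B3 → L0 miss [-]
  5 | R B3 → L0 hit [-]
  6 | R B3 → L0 hit [-]
  7 | W B0 → L0 miss [D]
  8 | R B3 → L0 miss wb→B0 [-]
  9 | R B4 → L1 miss wb→B1 [-]
  10 | R B0 → L0 miss [-]
  11 | R B4 → L1 hit [-]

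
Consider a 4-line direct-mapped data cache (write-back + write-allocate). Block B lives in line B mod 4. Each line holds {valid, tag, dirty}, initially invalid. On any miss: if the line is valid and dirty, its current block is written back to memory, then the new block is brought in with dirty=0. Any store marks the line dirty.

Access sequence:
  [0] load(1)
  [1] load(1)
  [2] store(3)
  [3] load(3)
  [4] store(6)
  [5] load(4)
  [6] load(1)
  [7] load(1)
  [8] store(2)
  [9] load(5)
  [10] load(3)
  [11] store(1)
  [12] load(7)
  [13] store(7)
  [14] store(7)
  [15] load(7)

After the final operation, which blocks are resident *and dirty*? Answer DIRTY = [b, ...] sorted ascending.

DIRTY = [1, 2, 7]

0: R B1 → L1 miss [-]
1: R B1 → L1 hit [-]
2: W B3 → L3 miss [D]
3: R B3 → L3 hit [D]
4: W B6 → L2 miss [D]
5: R B4 → L0 miss [-]
6: R B1 → L1 hit [-]
7: R B1 → L1 hit [-]
8: W B2 → L2 miss wb→B6 [D]
9: R B5 → L1 miss [-]
10: R B3 → L3 hit [D]
11: W B1 → L1 miss [D]
12: R B7 → L3 miss wb→B3 [-]
13: W B7 → L3 hit [D]
14: W B7 → L3 hit [D]
15: R B7 → L3 hit [D]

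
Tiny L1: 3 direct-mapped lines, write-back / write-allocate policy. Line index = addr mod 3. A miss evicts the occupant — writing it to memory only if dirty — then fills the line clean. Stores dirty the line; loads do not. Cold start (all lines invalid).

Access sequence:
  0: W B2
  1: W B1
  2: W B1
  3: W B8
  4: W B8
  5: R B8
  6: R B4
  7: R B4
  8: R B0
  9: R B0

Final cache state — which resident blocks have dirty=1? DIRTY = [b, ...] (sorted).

DIRTY = [8]

0: W B2 -> L2 miss  d=D]
1: W B1 -> L1 miss  d=D]
2: W B1 -> L1 hit  d=D]
3: W B8 -> L2 miss wb->B2  d=D]
4: W B8 -> L2 hit  d=D]
5: R B8 -> L2 hit  d=D]
6: R B4 -> L1 miss wb->B1  d=-]
7: R B4 -> L1 hit  d=-]
8: R B0 -> L0 miss  d=-]
9: R B0 -> L0 hit  d=-]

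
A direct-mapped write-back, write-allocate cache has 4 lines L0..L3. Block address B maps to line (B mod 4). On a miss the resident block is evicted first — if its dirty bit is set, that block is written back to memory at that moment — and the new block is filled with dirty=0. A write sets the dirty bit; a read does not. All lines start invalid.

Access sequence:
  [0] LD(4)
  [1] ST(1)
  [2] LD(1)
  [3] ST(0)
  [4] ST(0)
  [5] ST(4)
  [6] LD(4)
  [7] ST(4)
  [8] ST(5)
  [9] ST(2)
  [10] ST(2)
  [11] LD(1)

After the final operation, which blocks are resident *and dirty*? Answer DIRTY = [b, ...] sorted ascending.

DIRTY = [2, 4]

0: R B4 -> L0 miss  d=-]
1: W B1 -> L1 miss  d=D]
2: R B1 -> L1 hit  d=D]
3: W B0 -> L0 miss  d=D]
4: W B0 -> L0 hit  d=D]
5: W B4 -> L0 miss wb->B0  d=D]
6: R B4 -> L0 hit  d=D]
7: W B4 -> L0 hit  d=D]
8: W B5 -> L1 miss wb->B1  d=D]
9: W B2 -> L2 miss  d=D]
10: W B2 -> L2 hit  d=D]
11: R B1 -> L1 miss wb->B5  d=-]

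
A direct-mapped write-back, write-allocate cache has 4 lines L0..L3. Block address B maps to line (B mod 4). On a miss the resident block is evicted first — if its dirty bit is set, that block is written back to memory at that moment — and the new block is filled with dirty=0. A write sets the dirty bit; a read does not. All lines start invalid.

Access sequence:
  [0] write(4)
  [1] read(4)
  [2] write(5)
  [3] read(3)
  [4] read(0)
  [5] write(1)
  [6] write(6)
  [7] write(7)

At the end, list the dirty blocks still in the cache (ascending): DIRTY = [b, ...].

DIRTY = [1, 6, 7]

  0 | W B4 → L0 miss [D]
  1 | R B4 → L0 hit [D]
  2 | W B5 → L1 miss [D]
  3 | R B3 → L3 miss [-]
  4 | R B0 → L0 miss wb→B4 [-]
  5 | W B1 → L1 miss wb→B5 [D]
  6 | W B6 → L2 miss [D]
  7 | W B7 → L3 miss [D]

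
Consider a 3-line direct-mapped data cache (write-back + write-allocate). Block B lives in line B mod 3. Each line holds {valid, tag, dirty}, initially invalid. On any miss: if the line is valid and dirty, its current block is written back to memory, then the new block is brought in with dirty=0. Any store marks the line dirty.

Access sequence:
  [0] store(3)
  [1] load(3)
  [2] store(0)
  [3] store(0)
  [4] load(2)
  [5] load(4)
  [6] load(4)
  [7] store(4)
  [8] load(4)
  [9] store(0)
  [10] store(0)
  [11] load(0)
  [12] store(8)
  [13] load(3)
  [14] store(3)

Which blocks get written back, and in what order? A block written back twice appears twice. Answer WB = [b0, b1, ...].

0: W B3 -> L0 miss  d=D]
1: R B3 -> L0 hit  d=D]
2: W B0 -> L0 miss wb->B3  d=D]
3: W B0 -> L0 hit  d=D]
4: R B2 -> L2 miss  d=-]
5: R B4 -> L1 miss  d=-]
6: R B4 -> L1 hit  d=-]
7: W B4 -> L1 hit  d=D]
8: R B4 -> L1 hit  d=D]
9: W B0 -> L0 hit  d=D]
10: W B0 -> L0 hit  d=D]
11: R B0 -> L0 hit  d=D]
12: W B8 -> L2 miss  d=D]
13: R B3 -> L0 miss wb->B0  d=-]
14: W B3 -> L0 hit  d=D]

WB = [3, 0]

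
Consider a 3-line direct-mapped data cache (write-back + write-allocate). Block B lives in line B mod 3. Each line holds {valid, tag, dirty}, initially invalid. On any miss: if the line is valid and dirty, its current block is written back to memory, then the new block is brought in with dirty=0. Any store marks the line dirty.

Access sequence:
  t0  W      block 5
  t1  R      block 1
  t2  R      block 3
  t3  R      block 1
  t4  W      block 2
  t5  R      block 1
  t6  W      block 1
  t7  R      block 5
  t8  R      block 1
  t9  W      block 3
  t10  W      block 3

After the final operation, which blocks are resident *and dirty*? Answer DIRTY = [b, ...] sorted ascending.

DIRTY = [1, 3]

0: W B5 → L2 miss [D]
1: R B1 → L1 miss [-]
2: R B3 → L0 miss [-]
3: R B1 → L1 hit [-]
4: W B2 → L2 miss wb→B5 [D]
5: R B1 → L1 hit [-]
6: W B1 → L1 hit [D]
7: R B5 → L2 miss wb→B2 [-]
8: R B1 → L1 hit [D]
9: W B3 → L0 hit [D]
10: W B3 → L0 hit [D]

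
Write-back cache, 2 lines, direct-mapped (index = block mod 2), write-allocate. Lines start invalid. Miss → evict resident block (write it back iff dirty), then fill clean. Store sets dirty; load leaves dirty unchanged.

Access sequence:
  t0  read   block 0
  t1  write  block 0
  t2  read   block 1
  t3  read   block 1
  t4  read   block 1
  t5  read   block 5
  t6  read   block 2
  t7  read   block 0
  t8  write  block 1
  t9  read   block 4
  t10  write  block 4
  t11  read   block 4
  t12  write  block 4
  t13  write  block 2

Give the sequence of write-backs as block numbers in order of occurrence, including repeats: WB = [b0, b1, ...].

WB = [0, 4]

0: R B0 → L0 miss [-]
1: W B0 → L0 hit [D]
2: R B1 → L1 miss [-]
3: R B1 → L1 hit [-]
4: R B1 → L1 hit [-]
5: R B5 → L1 miss [-]
6: R B2 → L0 miss wb→B0 [-]
7: R B0 → L0 miss [-]
8: W B1 → L1 miss [D]
9: R B4 → L0 miss [-]
10: W B4 → L0 hit [D]
11: R B4 → L0 hit [D]
12: W B4 → L0 hit [D]
13: W B2 → L0 miss wb→B4 [D]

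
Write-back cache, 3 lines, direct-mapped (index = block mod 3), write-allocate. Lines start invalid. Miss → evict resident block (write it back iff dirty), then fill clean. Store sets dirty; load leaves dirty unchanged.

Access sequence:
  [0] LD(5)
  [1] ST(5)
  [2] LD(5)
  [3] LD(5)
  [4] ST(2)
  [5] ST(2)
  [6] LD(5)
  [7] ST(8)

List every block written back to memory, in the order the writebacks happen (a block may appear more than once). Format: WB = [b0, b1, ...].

0: R B5 → L2 miss [-]
1: W B5 → L2 hit [D]
2: R B5 → L2 hit [D]
3: R B5 → L2 hit [D]
4: W B2 → L2 miss wb→B5 [D]
5: W B2 → L2 hit [D]
6: R B5 → L2 miss wb→B2 [-]
7: W B8 → L2 miss [D]

WB = [5, 2]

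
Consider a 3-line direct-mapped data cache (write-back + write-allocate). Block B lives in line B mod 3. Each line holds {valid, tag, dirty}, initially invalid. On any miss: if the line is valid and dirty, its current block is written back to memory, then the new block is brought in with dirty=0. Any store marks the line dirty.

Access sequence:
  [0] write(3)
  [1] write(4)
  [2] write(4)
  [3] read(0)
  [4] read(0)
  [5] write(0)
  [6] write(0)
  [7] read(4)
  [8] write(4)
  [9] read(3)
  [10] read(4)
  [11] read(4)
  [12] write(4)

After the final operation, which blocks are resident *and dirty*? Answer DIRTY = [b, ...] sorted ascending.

DIRTY = [4]

0: W B3 -> L0 miss  d=D]
1: W B4 -> L1 miss  d=D]
2: W B4 -> L1 hit  d=D]
3: R B0 -> L0 miss wb->B3  d=-]
4: R B0 -> L0 hit  d=-]
5: W B0 -> L0 hit  d=D]
6: W B0 -> L0 hit  d=D]
7: R B4 -> L1 hit  d=D]
8: W B4 -> L1 hit  d=D]
9: R B3 -> L0 miss wb->B0  d=-]
10: R B4 -> L1 hit  d=D]
11: R B4 -> L1 hit  d=D]
12: W B4 -> L1 hit  d=D]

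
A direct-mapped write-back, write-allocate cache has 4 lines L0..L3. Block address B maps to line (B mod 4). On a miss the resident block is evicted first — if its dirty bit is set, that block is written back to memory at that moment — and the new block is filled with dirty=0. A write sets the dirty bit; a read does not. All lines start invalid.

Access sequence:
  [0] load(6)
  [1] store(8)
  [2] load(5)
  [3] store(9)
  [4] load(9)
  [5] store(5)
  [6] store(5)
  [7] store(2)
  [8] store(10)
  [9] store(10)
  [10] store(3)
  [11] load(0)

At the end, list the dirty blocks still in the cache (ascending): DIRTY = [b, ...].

  0 | R B6 → L2 miss [-]
  1 | W B8 → L0 miss [D]
  2 | R B5 → L1 miss [-]
  3 | W B9 → L1 miss [D]
  4 | R B9 → L1 hit [D]
  5 | W B5 → L1 miss wb→B9 [D]
  6 | W B5 → L1 hit [D]
  7 | W B2 → L2 miss [D]
  8 | W B10 → L2 miss wb→B2 [D]
  9 | W B10 → L2 hit [D]
  10 | W B3 → L3 miss [D]
  11 | R B0 → L0 miss wb→B8 [-]

DIRTY = [3, 5, 10]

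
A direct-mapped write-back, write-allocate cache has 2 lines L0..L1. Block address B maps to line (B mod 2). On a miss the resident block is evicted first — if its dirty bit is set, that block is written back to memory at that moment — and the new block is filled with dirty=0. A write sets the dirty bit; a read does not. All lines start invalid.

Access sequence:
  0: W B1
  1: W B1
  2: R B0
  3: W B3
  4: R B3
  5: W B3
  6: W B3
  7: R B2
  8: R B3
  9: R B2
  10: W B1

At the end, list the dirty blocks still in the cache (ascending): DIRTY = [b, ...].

DIRTY = [1]

0: W B1 → L1 miss [D]
1: W B1 → L1 hit [D]
2: R B0 → L0 miss [-]
3: W B3 → L1 miss wb→B1 [D]
4: R B3 → L1 hit [D]
5: W B3 → L1 hit [D]
6: W B3 → L1 hit [D]
7: R B2 → L0 miss [-]
8: R B3 → L1 hit [D]
9: R B2 → L0 hit [-]
10: W B1 → L1 miss wb→B3 [D]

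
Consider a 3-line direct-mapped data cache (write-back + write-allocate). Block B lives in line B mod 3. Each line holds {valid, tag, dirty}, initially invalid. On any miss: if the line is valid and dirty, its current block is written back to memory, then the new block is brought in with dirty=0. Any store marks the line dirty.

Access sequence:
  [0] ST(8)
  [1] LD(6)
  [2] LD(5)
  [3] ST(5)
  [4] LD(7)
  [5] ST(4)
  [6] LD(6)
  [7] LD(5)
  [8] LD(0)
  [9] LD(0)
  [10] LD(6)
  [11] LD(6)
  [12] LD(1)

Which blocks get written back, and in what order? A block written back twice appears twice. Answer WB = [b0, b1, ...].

0: W B8 -> L2 miss  d=D]
1: R B6 -> L0 miss  d=-]
2: R B5 -> L2 miss wb->B8  d=-]
3: W B5 -> L2 hit  d=D]
4: R B7 -> L1 miss  d=-]
5: W B4 -> L1 miss  d=D]
6: R B6 -> L0 hit  d=-]
7: R B5 -> L2 hit  d=D]
8: R B0 -> L0 miss  d=-]
9: R B0 -> L0 hit  d=-]
10: R B6 -> L0 miss  d=-]
11: R B6 -> L0 hit  d=-]
12: R B1 -> L1 miss wb->B4  d=-]

WB = [8, 4]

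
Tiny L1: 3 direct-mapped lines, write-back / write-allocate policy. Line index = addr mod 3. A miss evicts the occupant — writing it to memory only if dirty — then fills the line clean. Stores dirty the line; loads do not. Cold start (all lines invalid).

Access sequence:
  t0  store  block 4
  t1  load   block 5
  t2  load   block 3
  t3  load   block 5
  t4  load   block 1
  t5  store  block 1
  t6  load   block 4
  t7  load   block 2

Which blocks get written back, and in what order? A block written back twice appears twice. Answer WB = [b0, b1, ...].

WB = [4, 1]

  0 | W B4 → L1 miss [D]
  1 | R B5 → L2 miss [-]
  2 | R B3 → L0 miss [-]
  3 | R B5 → L2 hit [-]
  4 | R B1 → L1 miss wb→B4 [-]
  5 | W B1 → L1 hit [D]
  6 | R B4 → L1 miss wb→B1 [-]
  7 | R B2 → L2 miss [-]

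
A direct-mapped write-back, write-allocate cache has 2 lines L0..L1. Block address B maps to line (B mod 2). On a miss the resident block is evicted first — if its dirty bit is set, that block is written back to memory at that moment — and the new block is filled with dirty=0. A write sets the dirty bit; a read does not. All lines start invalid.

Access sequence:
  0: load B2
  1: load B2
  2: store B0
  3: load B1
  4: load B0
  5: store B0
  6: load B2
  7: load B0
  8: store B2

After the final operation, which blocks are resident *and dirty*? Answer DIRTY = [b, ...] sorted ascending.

  0 | R B2 → L0 miss [-]
  1 | R B2 → L0 hit [-]
  2 | W B0 → L0 miss [D]
  3 | R B1 → L1 miss [-]
  4 | R B0 → L0 hit [D]
  5 | W B0 → L0 hit [D]
  6 | R B2 → L0 miss wb→B0 [-]
  7 | R B0 → L0 miss [-]
  8 | W B2 → L0 miss [D]

DIRTY = [2]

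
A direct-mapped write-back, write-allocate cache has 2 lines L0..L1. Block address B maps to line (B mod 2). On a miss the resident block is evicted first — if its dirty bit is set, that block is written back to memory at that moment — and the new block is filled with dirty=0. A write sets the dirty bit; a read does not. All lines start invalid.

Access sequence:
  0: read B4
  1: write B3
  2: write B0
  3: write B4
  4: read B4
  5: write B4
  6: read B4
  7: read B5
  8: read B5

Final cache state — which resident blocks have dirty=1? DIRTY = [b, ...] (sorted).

  0 | R B4 → L0 miss [-]
  1 | W B3 → L1 miss [D]
  2 | W B0 → L0 miss [D]
  3 | W B4 → L0 miss wb→B0 [D]
  4 | R B4 → L0 hit [D]
  5 | W B4 → L0 hit [D]
  6 | R B4 → L0 hit [D]
  7 | R B5 → L1 miss wb→B3 [-]
  8 | R B5 → L1 hit [-]

DIRTY = [4]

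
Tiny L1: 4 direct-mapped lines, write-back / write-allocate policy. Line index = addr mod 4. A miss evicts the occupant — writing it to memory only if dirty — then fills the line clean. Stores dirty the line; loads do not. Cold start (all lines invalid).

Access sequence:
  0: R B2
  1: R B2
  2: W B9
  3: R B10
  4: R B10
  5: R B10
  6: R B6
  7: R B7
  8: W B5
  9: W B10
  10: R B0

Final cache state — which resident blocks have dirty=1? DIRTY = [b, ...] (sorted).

0: R B2 -> L2 miss  d=-]
1: R B2 -> L2 hit  d=-]
2: W B9 -> L1 miss  d=D]
3: R B10 -> L2 miss  d=-]
4: R B10 -> L2 hit  d=-]
5: R B10 -> L2 hit  d=-]
6: R B6 -> L2 miss  d=-]
7: R B7 -> L3 miss  d=-]
8: W B5 -> L1 miss wb->B9  d=D]
9: W B10 -> L2 miss  d=D]
10: R B0 -> L0 miss  d=-]

DIRTY = [5, 10]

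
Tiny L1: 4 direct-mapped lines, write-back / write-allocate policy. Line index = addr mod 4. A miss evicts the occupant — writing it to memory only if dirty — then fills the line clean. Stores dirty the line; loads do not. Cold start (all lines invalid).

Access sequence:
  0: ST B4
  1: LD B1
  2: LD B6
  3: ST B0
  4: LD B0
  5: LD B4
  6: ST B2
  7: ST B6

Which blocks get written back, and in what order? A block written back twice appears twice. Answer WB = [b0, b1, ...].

WB = [4, 0, 2]

0: W B4 -> L0 miss  d=D]
1: R B1 -> L1 miss  d=-]
2: R B6 -> L2 miss  d=-]
3: W B0 -> L0 miss wb->B4  d=D]
4: R B0 -> L0 hit  d=D]
5: R B4 -> L0 miss wb->B0  d=-]
6: W B2 -> L2 miss  d=D]
7: W B6 -> L2 miss wb->B2  d=D]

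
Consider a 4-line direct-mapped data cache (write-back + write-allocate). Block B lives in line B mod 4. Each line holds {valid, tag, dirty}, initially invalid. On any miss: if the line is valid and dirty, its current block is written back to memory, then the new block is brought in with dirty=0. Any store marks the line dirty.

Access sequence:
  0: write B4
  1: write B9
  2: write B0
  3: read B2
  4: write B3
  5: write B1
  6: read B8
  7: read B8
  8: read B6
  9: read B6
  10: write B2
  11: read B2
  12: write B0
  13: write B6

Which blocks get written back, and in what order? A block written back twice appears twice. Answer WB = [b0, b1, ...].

WB = [4, 9, 0, 2]

0: W B4 → L0 miss [D]
1: W B9 → L1 miss [D]
2: W B0 → L0 miss wb→B4 [D]
3: R B2 → L2 miss [-]
4: W B3 → L3 miss [D]
5: W B1 → L1 miss wb→B9 [D]
6: R B8 → L0 miss wb→B0 [-]
7: R B8 → L0 hit [-]
8: R B6 → L2 miss [-]
9: R B6 → L2 hit [-]
10: W B2 → L2 miss [D]
11: R B2 → L2 hit [D]
12: W B0 → L0 miss [D]
13: W B6 → L2 miss wb→B2 [D]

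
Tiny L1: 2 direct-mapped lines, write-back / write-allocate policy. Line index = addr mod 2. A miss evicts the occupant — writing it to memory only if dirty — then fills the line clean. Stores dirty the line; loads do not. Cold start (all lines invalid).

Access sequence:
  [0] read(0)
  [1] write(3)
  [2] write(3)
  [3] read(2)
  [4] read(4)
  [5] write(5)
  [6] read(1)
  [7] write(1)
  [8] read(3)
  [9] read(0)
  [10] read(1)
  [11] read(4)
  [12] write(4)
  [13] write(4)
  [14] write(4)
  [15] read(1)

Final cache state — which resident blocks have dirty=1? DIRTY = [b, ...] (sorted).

0: R B0 → L0 miss [-]
1: W B3 → L1 miss [D]
2: W B3 → L1 hit [D]
3: R B2 → L0 miss [-]
4: R B4 → L0 miss [-]
5: W B5 → L1 miss wb→B3 [D]
6: R B1 → L1 miss wb→B5 [-]
7: W B1 → L1 hit [D]
8: R B3 → L1 miss wb→B1 [-]
9: R B0 → L0 miss [-]
10: R B1 → L1 miss [-]
11: R B4 → L0 miss [-]
12: W B4 → L0 hit [D]
13: W B4 → L0 hit [D]
14: W B4 → L0 hit [D]
15: R B1 → L1 hit [-]

DIRTY = [4]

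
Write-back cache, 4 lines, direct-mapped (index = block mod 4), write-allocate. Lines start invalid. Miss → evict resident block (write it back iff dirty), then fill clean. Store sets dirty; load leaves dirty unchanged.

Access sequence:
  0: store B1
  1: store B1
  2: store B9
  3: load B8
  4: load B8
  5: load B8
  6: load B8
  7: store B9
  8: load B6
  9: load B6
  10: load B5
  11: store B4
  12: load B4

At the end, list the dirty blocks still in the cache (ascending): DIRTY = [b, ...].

0: W B1 -> L1 miss  d=D]
1: W B1 -> L1 hit  d=D]
2: W B9 -> L1 miss wb->B1  d=D]
3: R B8 -> L0 miss  d=-]
4: R B8 -> L0 hit  d=-]
5: R B8 -> L0 hit  d=-]
6: R B8 -> L0 hit  d=-]
7: W B9 -> L1 hit  d=D]
8: R B6 -> L2 miss  d=-]
9: R B6 -> L2 hit  d=-]
10: R B5 -> L1 miss wb->B9  d=-]
11: W B4 -> L0 miss  d=D]
12: R B4 -> L0 hit  d=D]

DIRTY = [4]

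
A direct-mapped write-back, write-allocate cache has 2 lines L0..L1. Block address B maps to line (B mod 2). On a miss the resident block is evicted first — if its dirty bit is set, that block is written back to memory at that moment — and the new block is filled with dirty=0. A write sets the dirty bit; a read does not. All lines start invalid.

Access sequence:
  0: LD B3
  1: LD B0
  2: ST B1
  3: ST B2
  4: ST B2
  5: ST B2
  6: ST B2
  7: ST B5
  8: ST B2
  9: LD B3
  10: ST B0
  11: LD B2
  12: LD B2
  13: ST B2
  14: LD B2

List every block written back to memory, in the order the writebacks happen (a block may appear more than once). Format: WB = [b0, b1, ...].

  0 | R B3 → L1 miss [-]
  1 | R B0 → L0 miss [-]
  2 | W B1 → L1 miss [D]
  3 | W B2 → L0 miss [D]
  4 | W B2 → L0 hit [D]
  5 | W B2 → L0 hit [D]
  6 | W B2 → L0 hit [D]
  7 | W B5 → L1 miss wb→B1 [D]
  8 | W B2 → L0 hit [D]
  9 | R B3 → L1 miss wb→B5 [-]
  10 | W B0 → L0 miss wb→B2 [D]
  11 | R B2 → L0 miss wb→B0 [-]
  12 | R B2 → L0 hit [-]
  13 | W B2 → L0 hit [D]
  14 | R B2 → L0 hit [D]

WB = [1, 5, 2, 0]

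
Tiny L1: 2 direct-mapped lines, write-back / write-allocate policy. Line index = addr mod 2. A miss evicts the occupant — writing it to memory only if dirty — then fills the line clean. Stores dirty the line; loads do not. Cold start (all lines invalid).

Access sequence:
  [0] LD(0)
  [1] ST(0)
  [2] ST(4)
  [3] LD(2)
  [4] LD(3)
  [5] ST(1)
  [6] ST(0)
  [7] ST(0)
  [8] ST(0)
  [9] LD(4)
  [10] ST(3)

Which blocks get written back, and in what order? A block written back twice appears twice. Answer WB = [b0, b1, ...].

  0 | R B0 → L0 miss [-]
  1 | W B0 → L0 hit [D]
  2 | W B4 → L0 miss wb→B0 [D]
  3 | R B2 → L0 miss wb→B4 [-]
  4 | R B3 → L1 miss [-]
  5 | W B1 → L1 miss [D]
  6 | W B0 → L0 miss [D]
  7 | W B0 → L0 hit [D]
  8 | W B0 → L0 hit [D]
  9 | R B4 → L0 miss wb→B0 [-]
  10 | W B3 → L1 miss wb→B1 [D]

WB = [0, 4, 0, 1]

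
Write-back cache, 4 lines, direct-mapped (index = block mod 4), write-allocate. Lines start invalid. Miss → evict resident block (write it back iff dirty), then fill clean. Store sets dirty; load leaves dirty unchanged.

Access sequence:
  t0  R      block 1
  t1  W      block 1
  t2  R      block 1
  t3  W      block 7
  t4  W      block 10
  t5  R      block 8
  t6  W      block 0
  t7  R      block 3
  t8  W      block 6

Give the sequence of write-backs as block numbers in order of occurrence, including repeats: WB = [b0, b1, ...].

  0 | R B1 → L1 miss [-]
  1 | W B1 → L1 hit [D]
  2 | R B1 → L1 hit [D]
  3 | W B7 → L3 miss [D]
  4 | W B10 → L2 miss [D]
  5 | R B8 → L0 miss [-]
  6 | W B0 → L0 miss [D]
  7 | R B3 → L3 miss wb→B7 [-]
  8 | W B6 → L2 miss wb→B10 [D]

WB = [7, 10]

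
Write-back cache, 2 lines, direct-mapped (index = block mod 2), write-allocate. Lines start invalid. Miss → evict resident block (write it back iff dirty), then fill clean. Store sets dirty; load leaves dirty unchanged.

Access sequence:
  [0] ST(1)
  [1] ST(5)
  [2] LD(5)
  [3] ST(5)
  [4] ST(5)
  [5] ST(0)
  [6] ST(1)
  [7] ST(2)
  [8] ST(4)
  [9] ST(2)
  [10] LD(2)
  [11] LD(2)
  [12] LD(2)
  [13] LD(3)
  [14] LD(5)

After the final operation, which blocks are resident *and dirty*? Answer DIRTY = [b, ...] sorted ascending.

0: W B1 → L1 miss [D]
1: W B5 → L1 miss wb→B1 [D]
2: R B5 → L1 hit [D]
3: W B5 → L1 hit [D]
4: W B5 → L1 hit [D]
5: W B0 → L0 miss [D]
6: W B1 → L1 miss wb→B5 [D]
7: W B2 → L0 miss wb→B0 [D]
8: W B4 → L0 miss wb→B2 [D]
9: W B2 → L0 miss wb→B4 [D]
10: R B2 → L0 hit [D]
11: R B2 → L0 hit [D]
12: R B2 → L0 hit [D]
13: R B3 → L1 miss wb→B1 [-]
14: R B5 → L1 miss [-]

DIRTY = [2]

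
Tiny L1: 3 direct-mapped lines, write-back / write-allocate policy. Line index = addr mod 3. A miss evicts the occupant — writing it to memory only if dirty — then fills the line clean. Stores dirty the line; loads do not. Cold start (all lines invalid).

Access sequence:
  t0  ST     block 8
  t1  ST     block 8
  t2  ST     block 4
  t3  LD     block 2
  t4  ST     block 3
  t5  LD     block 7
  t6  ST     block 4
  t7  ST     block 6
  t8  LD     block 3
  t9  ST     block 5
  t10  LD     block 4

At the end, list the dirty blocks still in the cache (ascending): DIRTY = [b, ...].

DIRTY = [4, 5]

0: W B8 -> L2 miss  d=D]
1: W B8 -> L2 hit  d=D]
2: W B4 -> L1 miss  d=D]
3: R B2 -> L2 miss wb->B8  d=-]
4: W B3 -> L0 miss  d=D]
5: R B7 -> L1 miss wb->B4  d=-]
6: W B4 -> L1 miss  d=D]
7: W B6 -> L0 miss wb->B3  d=D]
8: R B3 -> L0 miss wb->B6  d=-]
9: W B5 -> L2 miss  d=D]
10: R B4 -> L1 hit  d=D]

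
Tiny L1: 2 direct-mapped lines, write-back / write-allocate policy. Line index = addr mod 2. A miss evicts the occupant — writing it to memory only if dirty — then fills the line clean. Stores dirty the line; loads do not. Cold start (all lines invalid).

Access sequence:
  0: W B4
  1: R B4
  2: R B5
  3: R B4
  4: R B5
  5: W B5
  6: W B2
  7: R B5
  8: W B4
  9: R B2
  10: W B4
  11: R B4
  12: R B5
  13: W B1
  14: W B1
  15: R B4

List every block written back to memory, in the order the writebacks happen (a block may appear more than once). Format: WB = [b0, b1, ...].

WB = [4, 2, 4, 5]

  0 | W B4 → L0 miss [D]
  1 | R B4 → L0 hit [D]
  2 | R B5 → L1 miss [-]
  3 | R B4 → L0 hit [D]
  4 | R B5 → L1 hit [-]
  5 | W B5 → L1 hit [D]
  6 | W B2 → L0 miss wb→B4 [D]
  7 | R B5 → L1 hit [D]
  8 | W B4 → L0 miss wb→B2 [D]
  9 | R B2 → L0 miss wb→B4 [-]
  10 | W B4 → L0 miss [D]
  11 | R B4 → L0 hit [D]
  12 | R B5 → L1 hit [D]
  13 | W B1 → L1 miss wb→B5 [D]
  14 | W B1 → L1 hit [D]
  15 | R B4 → L0 hit [D]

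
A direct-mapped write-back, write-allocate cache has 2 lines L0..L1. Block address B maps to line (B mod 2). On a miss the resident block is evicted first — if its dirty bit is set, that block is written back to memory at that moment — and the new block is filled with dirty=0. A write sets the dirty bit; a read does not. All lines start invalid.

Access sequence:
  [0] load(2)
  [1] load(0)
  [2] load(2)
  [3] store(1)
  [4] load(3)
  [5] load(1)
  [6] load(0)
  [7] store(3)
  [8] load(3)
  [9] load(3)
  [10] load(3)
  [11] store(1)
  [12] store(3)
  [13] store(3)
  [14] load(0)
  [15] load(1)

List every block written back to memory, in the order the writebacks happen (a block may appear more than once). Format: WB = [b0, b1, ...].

WB = [1, 3, 1, 3]

  0 | R B2 → L0 miss [-]
  1 | R B0 → L0 miss [-]
  2 | R B2 → L0 miss [-]
  3 | W B1 → L1 miss [D]
  4 | R B3 → L1 miss wb→B1 [-]
  5 | R B1 → L1 miss [-]
  6 | R B0 → L0 miss [-]
  7 | W B3 → L1 miss [D]
  8 | R B3 → L1 hit [D]
  9 | R B3 → L1 hit [D]
  10 | R B3 → L1 hit [D]
  11 | W B1 → L1 miss wb→B3 [D]
  12 | W B3 → L1 miss wb→B1 [D]
  13 | W B3 → L1 hit [D]
  14 | R B0 → L0 hit [-]
  15 | R B1 → L1 miss wb→B3 [-]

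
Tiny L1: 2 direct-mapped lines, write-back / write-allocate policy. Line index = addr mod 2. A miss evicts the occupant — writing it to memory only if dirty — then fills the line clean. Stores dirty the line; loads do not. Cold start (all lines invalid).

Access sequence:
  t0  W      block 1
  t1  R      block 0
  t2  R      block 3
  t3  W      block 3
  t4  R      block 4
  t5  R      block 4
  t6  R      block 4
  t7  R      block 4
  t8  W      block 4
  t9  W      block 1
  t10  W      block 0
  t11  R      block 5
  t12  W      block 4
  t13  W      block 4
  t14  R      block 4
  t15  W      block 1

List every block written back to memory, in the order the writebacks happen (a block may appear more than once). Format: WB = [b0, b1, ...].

WB = [1, 3, 4, 1, 0]

0: W B1 -> L1 miss  d=D]
1: R B0 -> L0 miss  d=-]
2: R B3 -> L1 miss wb->B1  d=-]
3: W B3 -> L1 hit  d=D]
4: R B4 -> L0 miss  d=-]
5: R B4 -> L0 hit  d=-]
6: R B4 -> L0 hit  d=-]
7: R B4 -> L0 hit  d=-]
8: W B4 -> L0 hit  d=D]
9: W B1 -> L1 miss wb->B3  d=D]
10: W B0 -> L0 miss wb->B4  d=D]
11: R B5 -> L1 miss wb->B1  d=-]
12: W B4 -> L0 miss wb->B0  d=D]
13: W B4 -> L0 hit  d=D]
14: R B4 -> L0 hit  d=D]
15: W B1 -> L1 miss  d=D]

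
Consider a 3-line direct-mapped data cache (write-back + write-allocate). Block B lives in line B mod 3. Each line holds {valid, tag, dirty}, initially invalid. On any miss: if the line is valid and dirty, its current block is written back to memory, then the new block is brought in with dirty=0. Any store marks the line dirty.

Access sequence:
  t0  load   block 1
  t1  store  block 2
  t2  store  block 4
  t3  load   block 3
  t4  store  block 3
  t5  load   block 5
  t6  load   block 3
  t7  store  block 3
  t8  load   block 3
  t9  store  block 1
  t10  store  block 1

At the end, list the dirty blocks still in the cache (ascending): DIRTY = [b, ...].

0: R B1 → L1 miss [-]
1: W B2 → L2 miss [D]
2: W B4 → L1 miss [D]
3: R B3 → L0 miss [-]
4: W B3 → L0 hit [D]
5: R B5 → L2 miss wb→B2 [-]
6: R B3 → L0 hit [D]
7: W B3 → L0 hit [D]
8: R B3 → L0 hit [D]
9: W B1 → L1 miss wb→B4 [D]
10: W B1 → L1 hit [D]

DIRTY = [1, 3]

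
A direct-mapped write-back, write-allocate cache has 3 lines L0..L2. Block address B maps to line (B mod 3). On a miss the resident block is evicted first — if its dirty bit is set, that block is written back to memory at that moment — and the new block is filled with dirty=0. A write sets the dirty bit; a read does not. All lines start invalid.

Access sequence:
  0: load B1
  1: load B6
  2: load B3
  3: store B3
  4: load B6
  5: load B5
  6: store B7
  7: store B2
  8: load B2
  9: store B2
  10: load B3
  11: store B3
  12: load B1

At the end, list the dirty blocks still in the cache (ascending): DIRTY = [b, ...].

0: R B1 → L1 miss [-]
1: R B6 → L0 miss [-]
2: R B3 → L0 miss [-]
3: W B3 → L0 hit [D]
4: R B6 → L0 miss wb→B3 [-]
5: R B5 → L2 miss [-]
6: W B7 → L1 miss [D]
7: W B2 → L2 miss [D]
8: R B2 → L2 hit [D]
9: W B2 → L2 hit [D]
10: R B3 → L0 miss [-]
11: W B3 → L0 hit [D]
12: R B1 → L1 miss wb→B7 [-]

DIRTY = [2, 3]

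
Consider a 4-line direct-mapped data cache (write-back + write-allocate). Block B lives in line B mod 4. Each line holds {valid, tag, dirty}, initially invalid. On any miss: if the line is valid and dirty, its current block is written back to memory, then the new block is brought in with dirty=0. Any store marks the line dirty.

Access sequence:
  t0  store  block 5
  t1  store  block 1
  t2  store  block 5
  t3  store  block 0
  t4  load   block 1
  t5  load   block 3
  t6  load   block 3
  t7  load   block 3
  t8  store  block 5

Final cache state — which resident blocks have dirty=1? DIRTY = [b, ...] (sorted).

DIRTY = [0, 5]

  0 | W B5 → L1 miss [D]
  1 | W B1 → L1 miss wb→B5 [D]
  2 | W B5 → L1 miss wb→B1 [D]
  3 | W B0 → L0 miss [D]
  4 | R B1 → L1 miss wb→B5 [-]
  5 | R B3 → L3 miss [-]
  6 | R B3 → L3 hit [-]
  7 | R B3 → L3 hit [-]
  8 | W B5 → L1 miss [D]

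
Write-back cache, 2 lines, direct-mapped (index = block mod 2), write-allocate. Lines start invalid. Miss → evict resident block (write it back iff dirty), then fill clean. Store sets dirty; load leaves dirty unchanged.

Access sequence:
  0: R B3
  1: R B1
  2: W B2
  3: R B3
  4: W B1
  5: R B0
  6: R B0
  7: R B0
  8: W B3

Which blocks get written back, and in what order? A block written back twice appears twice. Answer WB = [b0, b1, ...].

0: R B3 → L1 miss [-]
1: R B1 → L1 miss [-]
2: W B2 → L0 miss [D]
3: R B3 → L1 miss [-]
4: W B1 → L1 miss [D]
5: R B0 → L0 miss wb→B2 [-]
6: R B0 → L0 hit [-]
7: R B0 → L0 hit [-]
8: W B3 → L1 miss wb→B1 [D]

WB = [2, 1]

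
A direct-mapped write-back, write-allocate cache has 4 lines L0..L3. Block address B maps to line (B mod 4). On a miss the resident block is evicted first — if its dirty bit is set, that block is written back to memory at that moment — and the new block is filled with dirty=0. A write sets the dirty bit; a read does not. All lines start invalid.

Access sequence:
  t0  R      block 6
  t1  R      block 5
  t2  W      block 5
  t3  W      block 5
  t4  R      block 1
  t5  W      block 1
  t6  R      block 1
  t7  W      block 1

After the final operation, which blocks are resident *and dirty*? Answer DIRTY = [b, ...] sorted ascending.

DIRTY = [1]

  0 | R B6 → L2 miss [-]
  1 | R B5 → L1 miss [-]
  2 | W B5 → L1 hit [D]
  3 | W B5 → L1 hit [D]
  4 | R B1 → L1 miss wb→B5 [-]
  5 | W B1 → L1 hit [D]
  6 | R B1 → L1 hit [D]
  7 | W B1 → L1 hit [D]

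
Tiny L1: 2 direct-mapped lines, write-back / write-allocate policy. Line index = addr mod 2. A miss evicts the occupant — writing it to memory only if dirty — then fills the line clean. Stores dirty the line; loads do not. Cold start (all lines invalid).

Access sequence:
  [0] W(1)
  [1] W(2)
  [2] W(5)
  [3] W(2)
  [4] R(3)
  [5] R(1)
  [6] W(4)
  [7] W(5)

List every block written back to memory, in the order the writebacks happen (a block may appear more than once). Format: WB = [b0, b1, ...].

0: W B1 → L1 miss [D]
1: W B2 → L0 miss [D]
2: W B5 → L1 miss wb→B1 [D]
3: W B2 → L0 hit [D]
4: R B3 → L1 miss wb→B5 [-]
5: R B1 → L1 miss [-]
6: W B4 → L0 miss wb→B2 [D]
7: W B5 → L1 miss [D]

WB = [1, 5, 2]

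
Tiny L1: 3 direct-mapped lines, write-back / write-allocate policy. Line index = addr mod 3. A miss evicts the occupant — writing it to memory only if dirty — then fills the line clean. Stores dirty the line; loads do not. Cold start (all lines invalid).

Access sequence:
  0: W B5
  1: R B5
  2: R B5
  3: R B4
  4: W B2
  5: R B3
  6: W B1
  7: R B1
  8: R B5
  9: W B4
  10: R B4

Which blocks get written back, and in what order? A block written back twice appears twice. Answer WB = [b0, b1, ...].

0: W B5 -> L2 miss  d=D]
1: R B5 -> L2 hit  d=D]
2: R B5 -> L2 hit  d=D]
3: R B4 -> L1 miss  d=-]
4: W B2 -> L2 miss wb->B5  d=D]
5: R B3 -> L0 miss  d=-]
6: W B1 -> L1 miss  d=D]
7: R B1 -> L1 hit  d=D]
8: R B5 -> L2 miss wb->B2  d=-]
9: W B4 -> L1 miss wb->B1  d=D]
10: R B4 -> L1 hit  d=D]

WB = [5, 2, 1]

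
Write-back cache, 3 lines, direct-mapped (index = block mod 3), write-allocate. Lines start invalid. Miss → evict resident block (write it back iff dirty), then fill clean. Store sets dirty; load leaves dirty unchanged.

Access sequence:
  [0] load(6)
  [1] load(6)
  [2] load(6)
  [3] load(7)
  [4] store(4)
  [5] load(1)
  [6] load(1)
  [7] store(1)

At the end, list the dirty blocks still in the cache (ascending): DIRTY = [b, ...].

DIRTY = [1]

0: R B6 -> L0 miss  d=-]
1: R B6 -> L0 hit  d=-]
2: R B6 -> L0 hit  d=-]
3: R B7 -> L1 miss  d=-]
4: W B4 -> L1 miss  d=D]
5: R B1 -> L1 miss wb->B4  d=-]
6: R B1 -> L1 hit  d=-]
7: W B1 -> L1 hit  d=D]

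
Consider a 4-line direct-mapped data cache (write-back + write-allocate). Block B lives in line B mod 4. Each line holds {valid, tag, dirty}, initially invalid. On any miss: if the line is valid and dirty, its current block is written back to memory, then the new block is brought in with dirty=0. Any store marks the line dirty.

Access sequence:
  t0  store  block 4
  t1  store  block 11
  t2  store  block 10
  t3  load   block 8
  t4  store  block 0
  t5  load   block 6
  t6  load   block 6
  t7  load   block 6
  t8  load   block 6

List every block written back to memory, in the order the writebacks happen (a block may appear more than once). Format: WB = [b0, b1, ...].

WB = [4, 10]

0: W B4 -> L0 miss  d=D]
1: W B11 -> L3 miss  d=D]
2: W B10 -> L2 miss  d=D]
3: R B8 -> L0 miss wb->B4  d=-]
4: W B0 -> L0 miss  d=D]
5: R B6 -> L2 miss wb->B10  d=-]
6: R B6 -> L2 hit  d=-]
7: R B6 -> L2 hit  d=-]
8: R B6 -> L2 hit  d=-]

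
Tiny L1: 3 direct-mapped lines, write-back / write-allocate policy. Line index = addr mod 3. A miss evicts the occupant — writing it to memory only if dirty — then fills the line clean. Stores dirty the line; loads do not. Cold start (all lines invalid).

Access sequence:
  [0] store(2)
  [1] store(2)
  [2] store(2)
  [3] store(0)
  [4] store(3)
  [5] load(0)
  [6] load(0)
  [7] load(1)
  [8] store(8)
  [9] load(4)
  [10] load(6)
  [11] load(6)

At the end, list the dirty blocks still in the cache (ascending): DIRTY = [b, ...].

DIRTY = [8]

0: W B2 → L2 miss [D]
1: W B2 → L2 hit [D]
2: W B2 → L2 hit [D]
3: W B0 → L0 miss [D]
4: W B3 → L0 miss wb→B0 [D]
5: R B0 → L0 miss wb→B3 [-]
6: R B0 → L0 hit [-]
7: R B1 → L1 miss [-]
8: W B8 → L2 miss wb→B2 [D]
9: R B4 → L1 miss [-]
10: R B6 → L0 miss [-]
11: R B6 → L0 hit [-]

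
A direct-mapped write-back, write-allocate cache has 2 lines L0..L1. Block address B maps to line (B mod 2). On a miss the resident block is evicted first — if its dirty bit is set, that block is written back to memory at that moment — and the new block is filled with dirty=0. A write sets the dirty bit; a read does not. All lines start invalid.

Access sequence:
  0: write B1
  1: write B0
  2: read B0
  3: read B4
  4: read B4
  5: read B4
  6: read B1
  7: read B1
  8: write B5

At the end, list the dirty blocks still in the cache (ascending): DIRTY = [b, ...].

0: W B1 → L1 miss [D]
1: W B0 → L0 miss [D]
2: R B0 → L0 hit [D]
3: R B4 → L0 miss wb→B0 [-]
4: R B4 → L0 hit [-]
5: R B4 → L0 hit [-]
6: R B1 → L1 hit [D]
7: R B1 → L1 hit [D]
8: W B5 → L1 miss wb→B1 [D]

DIRTY = [5]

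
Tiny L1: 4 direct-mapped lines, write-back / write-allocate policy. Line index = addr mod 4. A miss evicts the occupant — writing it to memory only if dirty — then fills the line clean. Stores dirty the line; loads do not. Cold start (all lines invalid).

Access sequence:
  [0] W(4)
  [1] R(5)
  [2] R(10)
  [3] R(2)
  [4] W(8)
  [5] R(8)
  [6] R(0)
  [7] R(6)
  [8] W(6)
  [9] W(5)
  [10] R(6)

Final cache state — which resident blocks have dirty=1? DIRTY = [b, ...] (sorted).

DIRTY = [5, 6]

0: W B4 → L0 miss [D]
1: R B5 → L1 miss [-]
2: R B10 → L2 miss [-]
3: R B2 → L2 miss [-]
4: W B8 → L0 miss wb→B4 [D]
5: R B8 → L0 hit [D]
6: R B0 → L0 miss wb→B8 [-]
7: R B6 → L2 miss [-]
8: W B6 → L2 hit [D]
9: W B5 → L1 hit [D]
10: R B6 → L2 hit [D]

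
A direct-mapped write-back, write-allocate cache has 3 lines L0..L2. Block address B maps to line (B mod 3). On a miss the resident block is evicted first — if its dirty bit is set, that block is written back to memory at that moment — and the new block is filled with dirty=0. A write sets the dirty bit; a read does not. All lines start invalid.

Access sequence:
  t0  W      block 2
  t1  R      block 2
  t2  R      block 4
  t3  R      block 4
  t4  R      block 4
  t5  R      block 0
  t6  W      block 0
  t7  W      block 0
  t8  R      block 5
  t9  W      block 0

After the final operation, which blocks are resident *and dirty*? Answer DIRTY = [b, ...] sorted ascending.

DIRTY = [0]

0: W B2 -> L2 miss  d=D]
1: R B2 -> L2 hit  d=D]
2: R B4 -> L1 miss  d=-]
3: R B4 -> L1 hit  d=-]
4: R B4 -> L1 hit  d=-]
5: R B0 -> L0 miss  d=-]
6: W B0 -> L0 hit  d=D]
7: W B0 -> L0 hit  d=D]
8: R B5 -> L2 miss wb->B2  d=-]
9: W B0 -> L0 hit  d=D]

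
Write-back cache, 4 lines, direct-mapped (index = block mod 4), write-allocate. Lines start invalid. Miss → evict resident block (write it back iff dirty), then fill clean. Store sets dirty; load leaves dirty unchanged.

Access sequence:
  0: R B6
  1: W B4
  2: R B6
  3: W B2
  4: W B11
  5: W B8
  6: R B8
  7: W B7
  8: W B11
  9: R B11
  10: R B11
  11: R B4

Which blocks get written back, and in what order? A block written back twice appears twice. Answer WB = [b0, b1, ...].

  0 | R B6 → L2 miss [-]
  1 | W B4 → L0 miss [D]
  2 | R B6 → L2 hit [-]
  3 | W B2 → L2 miss [D]
  4 | W B11 → L3 miss [D]
  5 | W B8 → L0 miss wb→B4 [D]
  6 | R B8 → L0 hit [D]
  7 | W B7 → L3 miss wb→B11 [D]
  8 | W B11 → L3 miss wb→B7 [D]
  9 | R B11 → L3 hit [D]
  10 | R B11 → L3 hit [D]
  11 | R B4 → L0 miss wb→B8 [-]

WB = [4, 11, 7, 8]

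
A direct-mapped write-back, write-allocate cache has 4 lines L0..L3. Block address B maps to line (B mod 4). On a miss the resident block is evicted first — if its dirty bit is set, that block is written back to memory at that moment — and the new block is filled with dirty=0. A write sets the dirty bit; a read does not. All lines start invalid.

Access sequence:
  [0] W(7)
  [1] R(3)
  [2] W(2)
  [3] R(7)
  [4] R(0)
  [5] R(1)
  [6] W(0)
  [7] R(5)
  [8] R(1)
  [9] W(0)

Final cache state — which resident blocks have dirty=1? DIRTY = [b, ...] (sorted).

DIRTY = [0, 2]

  0 | W B7 → L3 miss [D]
  1 | R B3 → L3 miss wb→B7 [-]
  2 | W B2 → L2 miss [D]
  3 | R B7 → L3 miss [-]
  4 | R B0 → L0 miss [-]
  5 | R B1 → L1 miss [-]
  6 | W B0 → L0 hit [D]
  7 | R B5 → L1 miss [-]
  8 | R B1 → L1 miss [-]
  9 | W B0 → L0 hit [D]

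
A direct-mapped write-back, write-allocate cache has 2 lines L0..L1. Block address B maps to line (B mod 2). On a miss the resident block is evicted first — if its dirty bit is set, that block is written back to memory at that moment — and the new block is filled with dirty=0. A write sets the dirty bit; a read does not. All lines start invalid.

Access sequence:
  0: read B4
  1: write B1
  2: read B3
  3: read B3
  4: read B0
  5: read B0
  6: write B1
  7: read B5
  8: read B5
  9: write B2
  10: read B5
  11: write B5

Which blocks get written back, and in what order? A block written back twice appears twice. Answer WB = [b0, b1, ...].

WB = [1, 1]

0: R B4 → L0 miss [-]
1: W B1 → L1 miss [D]
2: R B3 → L1 miss wb→B1 [-]
3: R B3 → L1 hit [-]
4: R B0 → L0 miss [-]
5: R B0 → L0 hit [-]
6: W B1 → L1 miss [D]
7: R B5 → L1 miss wb→B1 [-]
8: R B5 → L1 hit [-]
9: W B2 → L0 miss [D]
10: R B5 → L1 hit [-]
11: W B5 → L1 hit [D]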